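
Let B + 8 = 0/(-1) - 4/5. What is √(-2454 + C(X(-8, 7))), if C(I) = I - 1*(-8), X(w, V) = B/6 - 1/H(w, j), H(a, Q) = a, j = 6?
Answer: I*√8810430/60 ≈ 49.471*I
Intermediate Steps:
B = -44/5 (B = -8 + (0/(-1) - 4/5) = -8 + (0*(-1) - 4*⅕) = -8 + (0 - ⅘) = -8 - ⅘ = -44/5 ≈ -8.8000)
X(w, V) = -22/15 - 1/w (X(w, V) = -44/5/6 - 1/w = -44/5*⅙ - 1/w = -22/15 - 1/w)
C(I) = 8 + I (C(I) = I + 8 = 8 + I)
√(-2454 + C(X(-8, 7))) = √(-2454 + (8 + (-22/15 - 1/(-8)))) = √(-2454 + (8 + (-22/15 - 1*(-⅛)))) = √(-2454 + (8 + (-22/15 + ⅛))) = √(-2454 + (8 - 161/120)) = √(-2454 + 799/120) = √(-293681/120) = I*√8810430/60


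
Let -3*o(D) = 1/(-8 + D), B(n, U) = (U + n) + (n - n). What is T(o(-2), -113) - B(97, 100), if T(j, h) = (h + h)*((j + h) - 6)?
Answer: 400342/15 ≈ 26689.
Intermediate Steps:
B(n, U) = U + n (B(n, U) = (U + n) + 0 = U + n)
o(D) = -1/(3*(-8 + D))
T(j, h) = 2*h*(-6 + h + j) (T(j, h) = (2*h)*((h + j) - 6) = (2*h)*(-6 + h + j) = 2*h*(-6 + h + j))
T(o(-2), -113) - B(97, 100) = 2*(-113)*(-6 - 113 - 1/(-24 + 3*(-2))) - (100 + 97) = 2*(-113)*(-6 - 113 - 1/(-24 - 6)) - 1*197 = 2*(-113)*(-6 - 113 - 1/(-30)) - 197 = 2*(-113)*(-6 - 113 - 1*(-1/30)) - 197 = 2*(-113)*(-6 - 113 + 1/30) - 197 = 2*(-113)*(-3569/30) - 197 = 403297/15 - 197 = 400342/15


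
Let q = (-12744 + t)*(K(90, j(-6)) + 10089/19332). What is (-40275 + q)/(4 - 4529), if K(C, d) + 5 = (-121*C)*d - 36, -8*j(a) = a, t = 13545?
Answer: 4736243679/3239900 ≈ 1461.8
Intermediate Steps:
j(a) = -a/8
K(C, d) = -41 - 121*C*d (K(C, d) = -5 + ((-121*C)*d - 36) = -5 + (-121*C*d - 36) = -5 + (-36 - 121*C*d) = -41 - 121*C*d)
q = -4707406779/716 (q = (-12744 + 13545)*((-41 - 121*90*(-⅛*(-6))) + 10089/19332) = 801*((-41 - 121*90*¾) + 10089*(1/19332)) = 801*((-41 - 16335/2) + 1121/2148) = 801*(-16417/2 + 1121/2148) = 801*(-17630737/2148) = -4707406779/716 ≈ -6.5746e+6)
(-40275 + q)/(4 - 4529) = (-40275 - 4707406779/716)/(4 - 4529) = -4736243679/716/(-4525) = -4736243679/716*(-1/4525) = 4736243679/3239900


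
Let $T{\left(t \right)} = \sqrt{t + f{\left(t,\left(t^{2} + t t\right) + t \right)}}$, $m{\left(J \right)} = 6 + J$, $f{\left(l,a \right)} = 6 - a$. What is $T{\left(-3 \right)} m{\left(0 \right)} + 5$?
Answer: $5 + 12 i \sqrt{3} \approx 5.0 + 20.785 i$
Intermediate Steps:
$T{\left(t \right)} = \sqrt{6 - 2 t^{2}}$ ($T{\left(t \right)} = \sqrt{t - \left(-6 + t + t^{2} + t t\right)} = \sqrt{t - \left(-6 + t + 2 t^{2}\right)} = \sqrt{6 - 2 t^{2}}$)
$T{\left(-3 \right)} m{\left(0 \right)} + 5 = \sqrt{6 - 2 \left(-3\right)^{2}} \left(6 + 0\right) + 5 = \sqrt{6 - 18} \cdot 6 + 5 = \sqrt{-12} \cdot 6 + 5 = 2 i \sqrt{3} \cdot 6 + 5 = 12 i \sqrt{3} + 5 = 5 + 12 i \sqrt{3}$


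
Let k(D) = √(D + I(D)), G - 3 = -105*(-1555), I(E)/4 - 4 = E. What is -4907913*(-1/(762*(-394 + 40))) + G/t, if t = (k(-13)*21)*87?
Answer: -1635971/89916 - 18142*I/1421 ≈ -18.194 - 12.767*I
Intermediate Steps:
I(E) = 16 + 4*E
G = 163278 (G = 3 - 105*(-1555) = 3 + 163275 = 163278)
k(D) = √(16 + 5*D) (k(D) = √(D + (16 + 4*D)) = √(16 + 5*D))
t = 12789*I (t = (√(16 + 5*(-13))*21)*87 = (√(16 - 65)*21)*87 = (√(-49)*21)*87 = ((7*I)*21)*87 = (147*I)*87 = 12789*I ≈ 12789.0*I)
-4907913*(-1/(762*(-394 + 40))) + G/t = -4907913*(-1/(762*(-394 + 40))) + 163278/((12789*I)) = -4907913/((-354*(-762))) + 163278*(-I/12789) = -4907913/269748 - 18142*I/1421 = -4907913*1/269748 - 18142*I/1421 = -1635971/89916 - 18142*I/1421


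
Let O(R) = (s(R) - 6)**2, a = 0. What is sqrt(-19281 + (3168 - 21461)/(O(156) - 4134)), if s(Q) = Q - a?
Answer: I*sqrt(6504009230874)/18366 ≈ 138.86*I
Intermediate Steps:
s(Q) = Q (s(Q) = Q - 1*0 = Q + 0 = Q)
O(R) = (-6 + R)**2 (O(R) = (R - 6)**2 = (-6 + R)**2)
sqrt(-19281 + (3168 - 21461)/(O(156) - 4134)) = sqrt(-19281 + (3168 - 21461)/((-6 + 156)**2 - 4134)) = sqrt(-19281 - 18293/(150**2 - 4134)) = sqrt(-19281 - 18293/(22500 - 4134)) = sqrt(-19281 - 18293/18366) = sqrt(-354133139/18366) = I*sqrt(6504009230874)/18366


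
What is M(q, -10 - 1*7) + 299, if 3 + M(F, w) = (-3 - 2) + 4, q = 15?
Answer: 295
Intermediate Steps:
M(F, w) = -4 (M(F, w) = -3 + ((-3 - 2) + 4) = -3 + (-5 + 4) = -3 - 1 = -4)
M(q, -10 - 1*7) + 299 = -4 + 299 = 295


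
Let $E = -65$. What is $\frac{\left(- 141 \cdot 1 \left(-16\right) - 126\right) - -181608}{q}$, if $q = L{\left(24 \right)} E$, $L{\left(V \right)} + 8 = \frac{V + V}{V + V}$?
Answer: $\frac{183738}{455} \approx 403.82$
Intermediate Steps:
$L{\left(V \right)} = -7$ ($L{\left(V \right)} = -8 + \frac{V + V}{V + V} = -8 + \frac{2 V}{2 V} = -8 + 2 V \frac{1}{2 V} = -8 + 1 = -7$)
$q = 455$ ($q = \left(-7\right) \left(-65\right) = 455$)
$\frac{\left(- 141 \cdot 1 \left(-16\right) - 126\right) - -181608}{q} = \frac{\left(- 141 \cdot 1 \left(-16\right) - 126\right) - -181608}{455} = \left(\left(\left(-141\right) \left(-16\right) - 126\right) + 181608\right) \frac{1}{455} = \left(\left(2256 - 126\right) + 181608\right) \frac{1}{455} = \left(2130 + 181608\right) \frac{1}{455} = 183738 \cdot \frac{1}{455} = \frac{183738}{455}$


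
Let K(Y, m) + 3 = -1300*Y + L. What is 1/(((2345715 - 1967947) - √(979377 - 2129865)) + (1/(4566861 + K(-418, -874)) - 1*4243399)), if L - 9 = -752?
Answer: -8410048614267520205/32510147137814201735437758 + 757107162521525*I*√38/65020294275628403470875516 ≈ -2.5869e-7 + 7.1779e-11*I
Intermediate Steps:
L = -743 (L = 9 - 752 = -743)
K(Y, m) = -746 - 1300*Y (K(Y, m) = -3 + (-1300*Y - 743) = -3 + (-743 - 1300*Y) = -746 - 1300*Y)
1/(((2345715 - 1967947) - √(979377 - 2129865)) + (1/(4566861 + K(-418, -874)) - 1*4243399)) = 1/(((2345715 - 1967947) - √(979377 - 2129865)) + (1/(4566861 + (-746 - 1300*(-418))) - 1*4243399)) = 1/((377768 - √(-1150488)) + (1/(4566861 + (-746 + 543400)) - 4243399)) = 1/((377768 - 174*I*√38) + (1/(4566861 + 542654) - 4243399)) = 1/((377768 - 174*I*√38) + (1/5109515 - 4243399)) = 1/((377768 - 174*I*√38) - 21681710841484/5109515) = 1/(-19751499578964/5109515 - 174*I*√38)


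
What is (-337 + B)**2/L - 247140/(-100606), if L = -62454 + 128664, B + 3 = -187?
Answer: 22152171587/3330561630 ≈ 6.6512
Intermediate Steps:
B = -190 (B = -3 - 187 = -190)
L = 66210
(-337 + B)**2/L - 247140/(-100606) = (-337 - 190)**2/66210 - 247140/(-100606) = (-527)**2*(1/66210) - 247140*(-1/100606) = 277729*(1/66210) + 123570/50303 = 277729/66210 + 123570/50303 = 22152171587/3330561630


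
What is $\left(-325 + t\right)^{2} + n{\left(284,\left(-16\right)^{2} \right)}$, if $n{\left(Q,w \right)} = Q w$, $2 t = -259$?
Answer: $\frac{1117097}{4} \approx 2.7927 \cdot 10^{5}$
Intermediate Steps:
$t = - \frac{259}{2}$ ($t = \frac{1}{2} \left(-259\right) = - \frac{259}{2} \approx -129.5$)
$\left(-325 + t\right)^{2} + n{\left(284,\left(-16\right)^{2} \right)} = \left(-325 - \frac{259}{2}\right)^{2} + 284 \left(-16\right)^{2} = \left(- \frac{909}{2}\right)^{2} + 284 \cdot 256 = \frac{826281}{4} + 72704 = \frac{1117097}{4}$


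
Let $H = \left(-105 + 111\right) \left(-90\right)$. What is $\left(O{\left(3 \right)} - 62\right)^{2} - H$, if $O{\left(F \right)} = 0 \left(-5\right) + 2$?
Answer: $4140$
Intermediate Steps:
$O{\left(F \right)} = 2$ ($O{\left(F \right)} = 0 + 2 = 2$)
$H = -540$ ($H = 6 \left(-90\right) = -540$)
$\left(O{\left(3 \right)} - 62\right)^{2} - H = \left(2 - 62\right)^{2} - -540 = \left(-60\right)^{2} + 540 = 3600 + 540 = 4140$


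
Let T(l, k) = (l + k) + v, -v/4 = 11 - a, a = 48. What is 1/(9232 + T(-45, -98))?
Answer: 1/9237 ≈ 0.00010826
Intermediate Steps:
v = 148 (v = -4*(11 - 1*48) = -4*(11 - 48) = -4*(-37) = 148)
T(l, k) = 148 + k + l (T(l, k) = (l + k) + 148 = (k + l) + 148 = 148 + k + l)
1/(9232 + T(-45, -98)) = 1/(9232 + (148 - 98 - 45)) = 1/(9232 + 5) = 1/9237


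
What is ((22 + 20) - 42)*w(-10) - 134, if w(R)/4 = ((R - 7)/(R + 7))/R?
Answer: -134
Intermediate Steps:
w(R) = 4*(-7 + R)/(R*(7 + R)) (w(R) = 4*(((R - 7)/(R + 7))/R) = 4*(((-7 + R)/(7 + R))/R) = 4*((-7 + R)/(R*(7 + R))) = 4*(-7 + R)/(R*(7 + R)))
((22 + 20) - 42)*w(-10) - 134 = ((22 + 20) - 42)*(4*(-7 - 10)/(-10*(7 - 10))) - 134 = (42 - 42)*(4*(-⅒)*(-17)/(-3)) - 134 = 0*(4*(-⅒)*(-⅓)*(-17)) - 134 = 0*(-34/15) - 134 = 0 - 134 = -134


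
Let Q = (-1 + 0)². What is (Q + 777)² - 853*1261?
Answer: -470349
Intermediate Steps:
Q = 1 (Q = (-1)² = 1)
(Q + 777)² - 853*1261 = (1 + 777)² - 853*1261 = 778² - 1075633 = 605284 - 1075633 = -470349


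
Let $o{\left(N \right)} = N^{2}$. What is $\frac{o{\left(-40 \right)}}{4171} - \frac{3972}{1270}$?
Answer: $- \frac{7267606}{2648585} \approx -2.744$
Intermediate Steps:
$\frac{o{\left(-40 \right)}}{4171} - \frac{3972}{1270} = \frac{\left(-40\right)^{2}}{4171} - \frac{3972}{1270} = 1600 \cdot \frac{1}{4171} - \frac{1986}{635} = \frac{1600}{4171} - \frac{1986}{635} = - \frac{7267606}{2648585}$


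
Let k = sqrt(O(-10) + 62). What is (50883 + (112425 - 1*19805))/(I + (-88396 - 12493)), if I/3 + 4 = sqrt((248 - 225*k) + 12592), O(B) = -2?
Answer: -143503/(100901 - 3*sqrt(12840 - 450*sqrt(15))) ≈ -1.4267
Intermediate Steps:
k = 2*sqrt(15) (k = sqrt(-2 + 62) = sqrt(60) = 2*sqrt(15) ≈ 7.7460)
I = -12 + 3*sqrt(12840 - 450*sqrt(15)) (I = -12 + 3*sqrt((248 - 450*sqrt(15)) + 12592) = -12 + 3*sqrt(12840 - 450*sqrt(15)) ≈ 304.03)
(50883 + (112425 - 1*19805))/(I + (-88396 - 12493)) = (50883 + (112425 - 1*19805))/((-12 + 3*sqrt(12840 - 450*sqrt(15))) + (-88396 - 12493)) = (50883 + (112425 - 19805))/((-12 + 3*sqrt(12840 - 450*sqrt(15))) - 100889) = (50883 + 92620)/(-100901 + 3*sqrt(12840 - 450*sqrt(15))) = 143503/(-100901 + 3*sqrt(12840 - 450*sqrt(15)))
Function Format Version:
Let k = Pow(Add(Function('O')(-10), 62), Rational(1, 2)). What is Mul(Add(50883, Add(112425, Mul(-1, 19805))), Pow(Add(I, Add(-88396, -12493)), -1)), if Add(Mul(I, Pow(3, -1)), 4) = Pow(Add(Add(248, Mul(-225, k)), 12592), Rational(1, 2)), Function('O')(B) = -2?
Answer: Mul(-143503, Pow(Add(100901, Mul(-3, Pow(Add(12840, Mul(-450, Pow(15, Rational(1, 2)))), Rational(1, 2)))), -1)) ≈ -1.4267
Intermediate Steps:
k = Mul(2, Pow(15, Rational(1, 2))) (k = Pow(Add(-2, 62), Rational(1, 2)) = Pow(60, Rational(1, 2)) = Mul(2, Pow(15, Rational(1, 2))) ≈ 7.7460)
I = Add(-12, Mul(3, Pow(Add(12840, Mul(-450, Pow(15, Rational(1, 2)))), Rational(1, 2)))) (I = Add(-12, Mul(3, Pow(Add(Add(248, Mul(-225, Mul(2, Pow(15, Rational(1, 2))))), 12592), Rational(1, 2)))) = Add(-12, Mul(3, Pow(Add(Add(248, Mul(-450, Pow(15, Rational(1, 2)))), 12592), Rational(1, 2)))) = Add(-12, Mul(3, Pow(Add(12840, Mul(-450, Pow(15, Rational(1, 2)))), Rational(1, 2)))) ≈ 304.03)
Mul(Add(50883, Add(112425, Mul(-1, 19805))), Pow(Add(I, Add(-88396, -12493)), -1)) = Mul(Add(50883, Add(112425, Mul(-1, 19805))), Pow(Add(Add(-12, Mul(3, Pow(Add(12840, Mul(-450, Pow(15, Rational(1, 2)))), Rational(1, 2)))), Add(-88396, -12493)), -1)) = Mul(Add(50883, Add(112425, -19805)), Pow(Add(Add(-12, Mul(3, Pow(Add(12840, Mul(-450, Pow(15, Rational(1, 2)))), Rational(1, 2)))), -100889), -1)) = Mul(Add(50883, 92620), Pow(Add(-100901, Mul(3, Pow(Add(12840, Mul(-450, Pow(15, Rational(1, 2)))), Rational(1, 2)))), -1)) = Mul(143503, Pow(Add(-100901, Mul(3, Pow(Add(12840, Mul(-450, Pow(15, Rational(1, 2)))), Rational(1, 2)))), -1))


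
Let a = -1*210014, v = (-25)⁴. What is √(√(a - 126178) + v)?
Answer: √(390625 + 8*I*√5253) ≈ 625.0 + 0.464*I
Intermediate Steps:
v = 390625
a = -210014
√(√(a - 126178) + v) = √(√(-210014 - 126178) + 390625) = √(√(-336192) + 390625) = √(8*I*√5253 + 390625) = √(390625 + 8*I*√5253)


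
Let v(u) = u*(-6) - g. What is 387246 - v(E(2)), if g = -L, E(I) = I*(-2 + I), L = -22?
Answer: 387268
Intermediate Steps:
g = 22 (g = -1*(-22) = 22)
v(u) = -22 - 6*u (v(u) = u*(-6) - 1*22 = -6*u - 22 = -22 - 6*u)
387246 - v(E(2)) = 387246 - (-22 - 12*(-2 + 2)) = 387246 - (-22 - 12*0) = 387246 - (-22 - 6*0) = 387246 - (-22 + 0) = 387246 - 1*(-22) = 387246 + 22 = 387268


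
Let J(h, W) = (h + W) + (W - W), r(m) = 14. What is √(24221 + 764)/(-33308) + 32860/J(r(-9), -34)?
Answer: -1643 - √24985/33308 ≈ -1643.0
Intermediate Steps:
J(h, W) = W + h (J(h, W) = (W + h) + 0 = W + h)
√(24221 + 764)/(-33308) + 32860/J(r(-9), -34) = √(24221 + 764)/(-33308) + 32860/(-34 + 14) = √24985*(-1/33308) + 32860/(-20) = -√24985/33308 + 32860*(-1/20) = -√24985/33308 - 1643 = -1643 - √24985/33308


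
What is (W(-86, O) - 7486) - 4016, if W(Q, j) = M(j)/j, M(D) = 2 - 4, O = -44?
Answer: -253043/22 ≈ -11502.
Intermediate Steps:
M(D) = -2
W(Q, j) = -2/j
(W(-86, O) - 7486) - 4016 = (-2/(-44) - 7486) - 4016 = (-2*(-1/44) - 7486) - 4016 = (1/22 - 7486) - 4016 = -164691/22 - 4016 = -253043/22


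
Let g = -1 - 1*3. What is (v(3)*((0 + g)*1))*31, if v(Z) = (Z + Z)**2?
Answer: -4464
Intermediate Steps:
g = -4 (g = -1 - 3 = -4)
v(Z) = 4*Z**2 (v(Z) = (2*Z)**2 = 4*Z**2)
(v(3)*((0 + g)*1))*31 = ((4*3**2)*((0 - 4)*1))*31 = ((4*9)*(-4*1))*31 = (36*(-4))*31 = -144*31 = -4464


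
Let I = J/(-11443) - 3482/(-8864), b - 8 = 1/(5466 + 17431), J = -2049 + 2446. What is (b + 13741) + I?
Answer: 15966166702183927/1161229964272 ≈ 13749.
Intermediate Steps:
J = 397
b = 183177/22897 (b = 8 + 1/(5466 + 17431) = 8 + 1/22897 = 183177/22897 ≈ 8.0000)
I = 18162759/50715376 (I = 397/(-11443) - 3482/(-8864) = 397*(-1/11443) - 3482*(-1/8864) = -397/11443 + 1741/4432 = 18162759/50715376 ≈ 0.35813)
(b + 13741) + I = (183177/22897 + 13741) + 18162759/50715376 = 314810854/22897 + 18162759/50715376 = 15966166702183927/1161229964272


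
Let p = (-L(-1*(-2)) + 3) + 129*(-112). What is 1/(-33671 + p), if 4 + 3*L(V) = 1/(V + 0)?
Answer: -6/288689 ≈ -2.0784e-5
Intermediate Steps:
L(V) = -4/3 + 1/(3*V) (L(V) = -4/3 + 1/(3*(V + 0)) = -4/3 + 1/(3*V))
p = -86663/6 (p = (-(1 - (-4)*(-2))/(3*((-1*(-2)))) + 3) + 129*(-112) = (-(1 - 4*2)/(3*2) + 3) - 14448 = (-(1 - 8)/(3*2) + 3) - 14448 = (-(-7)/(3*2) + 3) - 14448 = (-1*(-7/6) + 3) - 14448 = (7/6 + 3) - 14448 = 25/6 - 14448 = -86663/6 ≈ -14444.)
1/(-33671 + p) = 1/(-33671 - 86663/6) = 1/(-288689/6) = -6/288689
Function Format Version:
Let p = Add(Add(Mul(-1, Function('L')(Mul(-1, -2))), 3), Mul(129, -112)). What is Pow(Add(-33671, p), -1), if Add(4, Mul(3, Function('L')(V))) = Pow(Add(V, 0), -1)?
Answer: Rational(-6, 288689) ≈ -2.0784e-5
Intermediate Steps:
Function('L')(V) = Add(Rational(-4, 3), Mul(Rational(1, 3), Pow(V, -1))) (Function('L')(V) = Add(Rational(-4, 3), Mul(Rational(1, 3), Pow(Add(V, 0), -1))) = Add(Rational(-4, 3), Mul(Rational(1, 3), Pow(V, -1))))
p = Rational(-86663, 6) (p = Add(Add(Mul(-1, Mul(Rational(1, 3), Pow(Mul(-1, -2), -1), Add(1, Mul(-4, Mul(-1, -2))))), 3), Mul(129, -112)) = Add(Add(Mul(-1, Mul(Rational(1, 3), Pow(2, -1), Add(1, Mul(-4, 2)))), 3), -14448) = Add(Add(Mul(-1, Mul(Rational(1, 3), Rational(1, 2), Add(1, -8))), 3), -14448) = Add(Add(Mul(-1, Mul(Rational(1, 3), Rational(1, 2), -7)), 3), -14448) = Add(Add(Mul(-1, Rational(-7, 6)), 3), -14448) = Add(Add(Rational(7, 6), 3), -14448) = Add(Rational(25, 6), -14448) = Rational(-86663, 6) ≈ -14444.)
Pow(Add(-33671, p), -1) = Pow(Add(-33671, Rational(-86663, 6)), -1) = Pow(Rational(-288689, 6), -1) = Rational(-6, 288689)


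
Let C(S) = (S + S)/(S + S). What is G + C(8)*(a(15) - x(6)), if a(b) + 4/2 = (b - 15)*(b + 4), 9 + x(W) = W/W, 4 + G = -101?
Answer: -99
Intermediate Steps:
G = -105 (G = -4 - 101 = -105)
x(W) = -8 (x(W) = -9 + W/W = -9 + 1 = -8)
a(b) = -2 + (-15 + b)*(4 + b) (a(b) = -2 + (b - 15)*(b + 4) = -2 + (-15 + b)*(4 + b))
C(S) = 1 (C(S) = (2*S)/((2*S)) = (2*S)*(1/(2*S)) = 1)
G + C(8)*(a(15) - x(6)) = -105 + 1*((-62 + 15² - 11*15) - 1*(-8)) = -105 + 1*((-62 + 225 - 165) + 8) = -105 + 1*(-2 + 8) = -105 + 1*6 = -105 + 6 = -99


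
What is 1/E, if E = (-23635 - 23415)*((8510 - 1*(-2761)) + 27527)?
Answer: -1/1825445900 ≈ -5.4781e-10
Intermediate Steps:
E = -1825445900 (E = -47050*((8510 + 2761) + 27527) = -47050*(11271 + 27527) = -47050*38798 = -1825445900)
1/E = 1/(-1825445900) = -1/1825445900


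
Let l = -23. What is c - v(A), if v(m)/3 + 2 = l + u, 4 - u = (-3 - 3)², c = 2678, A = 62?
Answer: 2849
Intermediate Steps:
u = -32 (u = 4 - (-3 - 3)² = 4 - 1*(-6)² = 4 - 1*36 = 4 - 36 = -32)
v(m) = -171 (v(m) = -6 + 3*(-23 - 32) = -6 + 3*(-55) = -6 - 165 = -171)
c - v(A) = 2678 - 1*(-171) = 2678 + 171 = 2849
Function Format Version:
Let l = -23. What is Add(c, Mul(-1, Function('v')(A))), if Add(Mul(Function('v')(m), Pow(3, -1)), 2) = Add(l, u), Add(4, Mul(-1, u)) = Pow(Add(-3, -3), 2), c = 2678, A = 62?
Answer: 2849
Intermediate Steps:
u = -32 (u = Add(4, Mul(-1, Pow(Add(-3, -3), 2))) = Add(4, Mul(-1, Pow(-6, 2))) = Add(4, Mul(-1, 36)) = Add(4, -36) = -32)
Function('v')(m) = -171 (Function('v')(m) = Add(-6, Mul(3, Add(-23, -32))) = Add(-6, Mul(3, -55)) = Add(-6, -165) = -171)
Add(c, Mul(-1, Function('v')(A))) = Add(2678, Mul(-1, -171)) = Add(2678, 171) = 2849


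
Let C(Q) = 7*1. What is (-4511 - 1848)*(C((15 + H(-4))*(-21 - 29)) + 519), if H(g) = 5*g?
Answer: -3344834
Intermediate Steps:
C(Q) = 7
(-4511 - 1848)*(C((15 + H(-4))*(-21 - 29)) + 519) = (-4511 - 1848)*(7 + 519) = -6359*526 = -3344834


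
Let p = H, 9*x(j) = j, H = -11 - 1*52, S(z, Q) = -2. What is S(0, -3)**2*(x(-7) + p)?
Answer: -2296/9 ≈ -255.11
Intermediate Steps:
H = -63 (H = -11 - 52 = -63)
x(j) = j/9
p = -63
S(0, -3)**2*(x(-7) + p) = (-2)**2*((1/9)*(-7) - 63) = 4*(-7/9 - 63) = 4*(-574/9) = -2296/9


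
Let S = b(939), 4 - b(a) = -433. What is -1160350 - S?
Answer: -1160787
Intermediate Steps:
b(a) = 437 (b(a) = 4 - 1*(-433) = 4 + 433 = 437)
S = 437
-1160350 - S = -1160350 - 1*437 = -1160350 - 437 = -1160787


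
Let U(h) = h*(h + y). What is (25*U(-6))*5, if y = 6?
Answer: 0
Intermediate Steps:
U(h) = h*(6 + h) (U(h) = h*(h + 6) = h*(6 + h))
(25*U(-6))*5 = (25*(-6*(6 - 6)))*5 = (25*(-6*0))*5 = (25*0)*5 = 0*5 = 0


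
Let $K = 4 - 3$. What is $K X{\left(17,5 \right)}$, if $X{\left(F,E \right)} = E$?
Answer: $5$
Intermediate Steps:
$K = 1$
$K X{\left(17,5 \right)} = 1 \cdot 5 = 5$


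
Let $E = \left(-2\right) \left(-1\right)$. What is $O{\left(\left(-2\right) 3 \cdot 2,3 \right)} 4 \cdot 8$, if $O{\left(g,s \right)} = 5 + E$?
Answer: $224$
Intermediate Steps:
$E = 2$
$O{\left(g,s \right)} = 7$ ($O{\left(g,s \right)} = 5 + 2 = 7$)
$O{\left(\left(-2\right) 3 \cdot 2,3 \right)} 4 \cdot 8 = 7 \cdot 4 \cdot 8 = 28 \cdot 8 = 224$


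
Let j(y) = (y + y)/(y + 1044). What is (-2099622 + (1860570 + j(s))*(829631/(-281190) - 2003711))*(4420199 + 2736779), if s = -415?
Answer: -36300994210723207402706552/1360527 ≈ -2.6682e+19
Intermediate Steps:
j(y) = 2*y/(1044 + y) (j(y) = (2*y)/(1044 + y) = 2*y/(1044 + y))
(-2099622 + (1860570 + j(s))*(829631/(-281190) - 2003711))*(4420199 + 2736779) = (-2099622 + (1860570 + 2*(-415)/(1044 - 415))*(829631/(-281190) - 2003711))*(4420199 + 2736779) = (-2099622 + (1860570 + 2*(-415)/629)*(829631*(-1/281190) - 2003711))*7156978 = (-2099622 + (1860570 + 2*(-415)*(1/629))*(-829631/281190 - 2003711))*7156978 = (-2099622 + (1860570 - 830/629)*(-563424325721/281190))*7156978 = (-2099622 + (1170297700/629)*(-563424325721/281190))*7156978 = (-2099622 - 5072109173194901090/1360527)*7156978 = -5072112029787321884/1360527*7156978 = -36300994210723207402706552/1360527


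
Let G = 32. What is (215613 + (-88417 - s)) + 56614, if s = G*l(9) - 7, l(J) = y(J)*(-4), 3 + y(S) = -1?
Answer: 183305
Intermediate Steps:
y(S) = -4 (y(S) = -3 - 1 = -4)
l(J) = 16 (l(J) = -4*(-4) = 16)
s = 505 (s = 32*16 - 7 = 512 - 7 = 505)
(215613 + (-88417 - s)) + 56614 = (215613 + (-88417 - 1*505)) + 56614 = (215613 + (-88417 - 505)) + 56614 = (215613 - 88922) + 56614 = 126691 + 56614 = 183305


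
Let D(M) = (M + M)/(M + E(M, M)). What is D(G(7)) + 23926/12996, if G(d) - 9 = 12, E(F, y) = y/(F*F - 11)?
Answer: 10744333/2800638 ≈ 3.8364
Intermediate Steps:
E(F, y) = y/(-11 + F²) (E(F, y) = y/(F² - 11) = y/(-11 + F²))
G(d) = 21 (G(d) = 9 + 12 = 21)
D(M) = 2*M/(M + M/(-11 + M²)) (D(M) = (M + M)/(M + M/(-11 + M²)) = (2*M)/(M + M/(-11 + M²)) = 2*M/(M + M/(-11 + M²)))
D(G(7)) + 23926/12996 = 2*(-11 + 21²)/(-10 + 21²) + 23926/12996 = 2*(-11 + 441)/(-10 + 441) + 23926*(1/12996) = 2*430/431 + 11963/6498 = 2*(1/431)*430 + 11963/6498 = 860/431 + 11963/6498 = 10744333/2800638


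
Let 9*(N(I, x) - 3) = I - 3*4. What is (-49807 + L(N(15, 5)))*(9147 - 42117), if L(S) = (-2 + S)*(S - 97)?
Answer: 4938763130/3 ≈ 1.6463e+9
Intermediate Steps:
N(I, x) = 5/3 + I/9 (N(I, x) = 3 + (I - 3*4)/9 = 3 + (I - 12)/9 = 3 + (-12 + I)/9 = 3 + (-4/3 + I/9) = 5/3 + I/9)
L(S) = (-97 + S)*(-2 + S) (L(S) = (-2 + S)*(-97 + S) = (-97 + S)*(-2 + S))
(-49807 + L(N(15, 5)))*(9147 - 42117) = (-49807 + (194 + (5/3 + (⅑)*15)² - 99*(5/3 + (⅑)*15)))*(9147 - 42117) = (-49807 + (194 + (5/3 + 5/3)² - 99*(5/3 + 5/3)))*(-32970) = (-49807 + (194 + (10/3)² - 99*10/3))*(-32970) = (-49807 + (194 + 100/9 - 330))*(-32970) = (-49807 - 1124/9)*(-32970) = -449387/9*(-32970) = 4938763130/3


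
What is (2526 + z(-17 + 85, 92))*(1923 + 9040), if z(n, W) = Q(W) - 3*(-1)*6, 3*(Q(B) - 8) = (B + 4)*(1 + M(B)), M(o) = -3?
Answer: 27275944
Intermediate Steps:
Q(B) = 16/3 - 2*B/3 (Q(B) = 8 + ((B + 4)*(1 - 3))/3 = 8 + ((4 + B)*(-2))/3 = 8 + (-8 - 2*B)/3 = 8 + (-8/3 - 2*B/3) = 16/3 - 2*B/3)
z(n, W) = 70/3 - 2*W/3 (z(n, W) = (16/3 - 2*W/3) - 3*(-1)*6 = (16/3 - 2*W/3) - (-3)*6 = (16/3 - 2*W/3) - 1*(-18) = (16/3 - 2*W/3) + 18 = 70/3 - 2*W/3)
(2526 + z(-17 + 85, 92))*(1923 + 9040) = (2526 + (70/3 - ⅔*92))*(1923 + 9040) = (2526 + (70/3 - 184/3))*10963 = (2526 - 38)*10963 = 2488*10963 = 27275944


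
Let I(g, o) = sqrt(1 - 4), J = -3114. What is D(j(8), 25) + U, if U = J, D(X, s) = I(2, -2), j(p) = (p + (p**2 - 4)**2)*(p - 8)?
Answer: -3114 + I*sqrt(3) ≈ -3114.0 + 1.732*I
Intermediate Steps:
j(p) = (-8 + p)*(p + (-4 + p**2)**2) (j(p) = (p + (-4 + p**2)**2)*(-8 + p) = (-8 + p)*(p + (-4 + p**2)**2))
I(g, o) = I*sqrt(3) (I(g, o) = sqrt(-3) = I*sqrt(3))
D(X, s) = I*sqrt(3)
U = -3114
D(j(8), 25) + U = I*sqrt(3) - 3114 = -3114 + I*sqrt(3)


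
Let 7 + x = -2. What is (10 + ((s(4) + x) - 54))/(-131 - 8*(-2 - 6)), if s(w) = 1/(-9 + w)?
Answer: 266/335 ≈ 0.79403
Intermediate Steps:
x = -9 (x = -7 - 2 = -9)
(10 + ((s(4) + x) - 54))/(-131 - 8*(-2 - 6)) = (10 + ((1/(-9 + 4) - 9) - 54))/(-131 - 8*(-2 - 6)) = (10 + ((1/(-5) - 9) - 54))/(-131 - 8*(-8)) = (10 + ((-⅕ - 9) - 54))/(-131 + 64) = (10 + (-46/5 - 54))/(-67) = (10 - 316/5)*(-1/67) = -266/5*(-1/67) = 266/335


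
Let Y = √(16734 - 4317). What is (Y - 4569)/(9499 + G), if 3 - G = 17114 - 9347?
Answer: -4569/1735 + √12417/1735 ≈ -2.5692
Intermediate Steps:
G = -7764 (G = 3 - (17114 - 9347) = 3 - 1*7767 = 3 - 7767 = -7764)
Y = √12417 ≈ 111.43
(Y - 4569)/(9499 + G) = (√12417 - 4569)/(9499 - 7764) = (-4569 + √12417)/1735 = (-4569 + √12417)*(1/1735) = -4569/1735 + √12417/1735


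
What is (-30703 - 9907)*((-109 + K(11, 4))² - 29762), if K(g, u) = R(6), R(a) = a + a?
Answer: 826535330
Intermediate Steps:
R(a) = 2*a
K(g, u) = 12 (K(g, u) = 2*6 = 12)
(-30703 - 9907)*((-109 + K(11, 4))² - 29762) = (-30703 - 9907)*((-109 + 12)² - 29762) = -40610*((-97)² - 29762) = -40610*(9409 - 29762) = -40610*(-20353) = 826535330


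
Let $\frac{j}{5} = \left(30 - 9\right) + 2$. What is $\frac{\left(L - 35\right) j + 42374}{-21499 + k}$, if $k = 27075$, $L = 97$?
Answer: $\frac{364}{41} \approx 8.8781$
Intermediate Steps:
$j = 115$ ($j = 5 \left(\left(30 - 9\right) + 2\right) = 5 \left(21 + 2\right) = 5 \cdot 23 = 115$)
$\frac{\left(L - 35\right) j + 42374}{-21499 + k} = \frac{\left(97 - 35\right) 115 + 42374}{-21499 + 27075} = \frac{62 \cdot 115 + 42374}{5576} = \left(7130 + 42374\right) \frac{1}{5576} = 49504 \cdot \frac{1}{5576} = \frac{364}{41}$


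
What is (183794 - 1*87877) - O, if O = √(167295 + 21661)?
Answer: 95917 - 2*√47239 ≈ 95482.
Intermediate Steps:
O = 2*√47239 (O = √188956 = 2*√47239 ≈ 434.69)
(183794 - 1*87877) - O = (183794 - 1*87877) - 2*√47239 = (183794 - 87877) - 2*√47239 = 95917 - 2*√47239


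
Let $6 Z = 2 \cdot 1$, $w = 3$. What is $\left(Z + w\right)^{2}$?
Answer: $\frac{100}{9} \approx 11.111$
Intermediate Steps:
$Z = \frac{1}{3}$ ($Z = \frac{2 \cdot 1}{6} = \frac{1}{6} \cdot 2 = \frac{1}{3} \approx 0.33333$)
$\left(Z + w\right)^{2} = \left(\frac{1}{3} + 3\right)^{2} = \left(\frac{10}{3}\right)^{2} = \frac{100}{9}$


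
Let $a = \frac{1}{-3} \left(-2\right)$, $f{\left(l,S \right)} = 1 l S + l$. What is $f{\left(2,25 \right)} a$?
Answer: $\frac{104}{3} \approx 34.667$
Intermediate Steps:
$f{\left(l,S \right)} = l + S l$ ($f{\left(l,S \right)} = l S + l = S l + l = l + S l$)
$a = \frac{2}{3}$ ($a = \left(- \frac{1}{3}\right) \left(-2\right) = \frac{2}{3} \approx 0.66667$)
$f{\left(2,25 \right)} a = 2 \left(1 + 25\right) \frac{2}{3} = 2 \cdot 26 \cdot \frac{2}{3} = 52 \cdot \frac{2}{3} = \frac{104}{3}$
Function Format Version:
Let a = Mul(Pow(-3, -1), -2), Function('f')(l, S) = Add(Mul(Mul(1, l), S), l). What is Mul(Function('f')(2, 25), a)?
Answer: Rational(104, 3) ≈ 34.667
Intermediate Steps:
Function('f')(l, S) = Add(l, Mul(S, l)) (Function('f')(l, S) = Add(Mul(l, S), l) = Add(Mul(S, l), l) = Add(l, Mul(S, l)))
a = Rational(2, 3) (a = Mul(Rational(-1, 3), -2) = Rational(2, 3) ≈ 0.66667)
Mul(Function('f')(2, 25), a) = Mul(Mul(2, Add(1, 25)), Rational(2, 3)) = Mul(Mul(2, 26), Rational(2, 3)) = Mul(52, Rational(2, 3)) = Rational(104, 3)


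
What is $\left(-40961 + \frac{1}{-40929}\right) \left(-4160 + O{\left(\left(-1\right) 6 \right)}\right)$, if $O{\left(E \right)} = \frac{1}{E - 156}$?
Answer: $\frac{564911842025585}{3315249} \approx 1.704 \cdot 10^{8}$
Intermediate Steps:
$O{\left(E \right)} = \frac{1}{-156 + E}$
$\left(-40961 + \frac{1}{-40929}\right) \left(-4160 + O{\left(\left(-1\right) 6 \right)}\right) = \left(-40961 + \frac{1}{-40929}\right) \left(-4160 + \frac{1}{-156 - 6}\right) = \left(-40961 - \frac{1}{40929}\right) \left(-4160 + \frac{1}{-156 - 6}\right) = - \frac{1676492770 \left(-4160 + \frac{1}{-162}\right)}{40929} = - \frac{1676492770 \left(-4160 - \frac{1}{162}\right)}{40929} = \left(- \frac{1676492770}{40929}\right) \left(- \frac{673921}{162}\right) = \frac{564911842025585}{3315249}$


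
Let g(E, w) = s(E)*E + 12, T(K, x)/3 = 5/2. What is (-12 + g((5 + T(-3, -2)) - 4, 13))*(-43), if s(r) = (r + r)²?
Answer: -211259/2 ≈ -1.0563e+5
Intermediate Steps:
T(K, x) = 15/2 (T(K, x) = 3*(5/2) = 15/2)
s(r) = 4*r² (s(r) = (2*r)² = 4*r²)
g(E, w) = 12 + 4*E³ (g(E, w) = (4*E²)*E + 12 = 4*E³ + 12 = 12 + 4*E³)
(-12 + g((5 + T(-3, -2)) - 4, 13))*(-43) = (-12 + (12 + 4*((5 + 15/2) - 4)³))*(-43) = (-12 + (12 + 4*(25/2 - 4)³))*(-43) = (-12 + (12 + 4*(17/2)³))*(-43) = (-12 + (12 + 4*(4913/8)))*(-43) = (-12 + (12 + 4913/2))*(-43) = (-12 + 4937/2)*(-43) = (4913/2)*(-43) = -211259/2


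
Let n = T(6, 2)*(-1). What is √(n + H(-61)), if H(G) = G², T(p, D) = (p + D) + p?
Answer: √3707 ≈ 60.885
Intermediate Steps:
T(p, D) = D + 2*p (T(p, D) = (D + p) + p = D + 2*p)
n = -14 (n = (2 + 2*6)*(-1) = (2 + 12)*(-1) = 14*(-1) = -14)
√(n + H(-61)) = √(-14 + (-61)²) = √(-14 + 3721) = √3707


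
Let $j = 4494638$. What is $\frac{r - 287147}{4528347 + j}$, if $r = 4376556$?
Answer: $\frac{4089409}{9022985} \approx 0.45322$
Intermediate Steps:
$\frac{r - 287147}{4528347 + j} = \frac{4376556 - 287147}{4528347 + 4494638} = \frac{4089409}{9022985}$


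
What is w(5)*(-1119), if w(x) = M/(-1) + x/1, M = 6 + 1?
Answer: 2238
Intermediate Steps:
M = 7
w(x) = -7 + x (w(x) = 7/(-1) + x/1 = 7*(-1) + x*1 = -7 + x)
w(5)*(-1119) = (-7 + 5)*(-1119) = -2*(-1119) = 2238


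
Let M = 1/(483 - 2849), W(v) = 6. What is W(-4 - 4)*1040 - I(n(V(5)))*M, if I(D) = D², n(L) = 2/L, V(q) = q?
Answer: 184548002/29575 ≈ 6240.0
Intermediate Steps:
M = -1/2366 (M = 1/(-2366) = -1/2366 ≈ -0.00042265)
W(-4 - 4)*1040 - I(n(V(5)))*M = 6*1040 - (2/5)²*(-1)/2366 = 6240 - (2*(⅕))²*(-1)/2366 = 6240 - (⅖)²*(-1)/2366 = 6240 - 4*(-1)/(25*2366) = 6240 - 1*(-2/29575) = 6240 + 2/29575 = 184548002/29575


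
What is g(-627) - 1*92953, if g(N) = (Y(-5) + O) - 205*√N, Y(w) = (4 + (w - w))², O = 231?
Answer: -92706 - 205*I*√627 ≈ -92706.0 - 5133.2*I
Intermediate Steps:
Y(w) = 16 (Y(w) = (4 + 0)² = 4² = 16)
g(N) = 247 - 205*√N (g(N) = (16 + 231) - 205*√N = 247 - 205*√N)
g(-627) - 1*92953 = (247 - 205*I*√627) - 1*92953 = (247 - 205*I*√627) - 92953 = -92706 - 205*I*√627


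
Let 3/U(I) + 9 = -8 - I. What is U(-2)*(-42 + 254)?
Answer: -212/5 ≈ -42.400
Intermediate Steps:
U(I) = 3/(-17 - I) (U(I) = 3/(-9 + (-8 - I)) = 3/(-17 - I))
U(-2)*(-42 + 254) = (-3/(17 - 2))*(-42 + 254) = -3/15*212 = -3*1/15*212 = -⅕*212 = -212/5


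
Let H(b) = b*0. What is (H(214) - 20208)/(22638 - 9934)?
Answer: -1263/794 ≈ -1.5907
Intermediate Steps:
H(b) = 0
(H(214) - 20208)/(22638 - 9934) = (0 - 20208)/(22638 - 9934) = -20208/12704 = -20208*1/12704 = -1263/794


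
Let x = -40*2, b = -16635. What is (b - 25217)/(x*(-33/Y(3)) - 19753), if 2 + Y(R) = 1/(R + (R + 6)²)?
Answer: 6989284/3520511 ≈ 1.9853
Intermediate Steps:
x = -80
Y(R) = -2 + 1/(R + (6 + R)²) (Y(R) = -2 + 1/(R + (R + 6)²) = -2 + 1/(R + (6 + R)²))
(b - 25217)/(x*(-33/Y(3)) - 19753) = (-16635 - 25217)/(-(-2640)/((1 - 2*3 - 2*(6 + 3)²)/(3 + (6 + 3)²)) - 19753) = -41852/(-(-2640)/((1 - 6 - 2*9²)/(3 + 9²)) - 19753) = -41852/(-(-2640)/((1 - 6 - 2*81)/(3 + 81)) - 19753) = -41852/(-(-2640)/((1 - 6 - 162)/84) - 19753) = -41852/(-(-2640)/((1/84)*(-167)) - 19753) = -41852/(-(-2640)/(-167/84) - 19753) = -41852/(-(-2640)*(-84)/167 - 19753) = -41852/(-80*2772/167 - 19753) = -41852/(-221760/167 - 19753) = -41852/(-3520511/167) = -41852*(-167/3520511) = 6989284/3520511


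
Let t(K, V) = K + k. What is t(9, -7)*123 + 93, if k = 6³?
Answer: 27768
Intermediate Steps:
k = 216
t(K, V) = 216 + K (t(K, V) = K + 216 = 216 + K)
t(9, -7)*123 + 93 = (216 + 9)*123 + 93 = 225*123 + 93 = 27675 + 93 = 27768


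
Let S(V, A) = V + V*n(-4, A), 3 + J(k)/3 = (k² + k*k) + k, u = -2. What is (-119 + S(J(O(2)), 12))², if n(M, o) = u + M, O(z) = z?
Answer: 50176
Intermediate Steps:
n(M, o) = -2 + M
J(k) = -9 + 3*k + 6*k² (J(k) = -9 + 3*((k² + k*k) + k) = -9 + 3*((k² + k²) + k) = -9 + 3*(2*k² + k) = -9 + 3*(k + 2*k²) = -9 + (3*k + 6*k²) = -9 + 3*k + 6*k²)
S(V, A) = -5*V (S(V, A) = V + V*(-2 - 4) = V + V*(-6) = V - 6*V = -5*V)
(-119 + S(J(O(2)), 12))² = (-119 - 5*(-9 + 3*2 + 6*2²))² = (-119 - 5*(-9 + 6 + 6*4))² = (-119 - 5*(-9 + 6 + 24))² = (-119 - 5*21)² = (-119 - 105)² = (-224)² = 50176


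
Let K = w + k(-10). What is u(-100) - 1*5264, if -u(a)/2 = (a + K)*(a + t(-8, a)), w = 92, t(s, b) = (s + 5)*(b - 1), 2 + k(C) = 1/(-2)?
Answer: -1001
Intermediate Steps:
k(C) = -5/2 (k(C) = -2 + 1/(-2) = -2 - 1/2 = -5/2)
t(s, b) = (-1 + b)*(5 + s) (t(s, b) = (5 + s)*(-1 + b) = (-1 + b)*(5 + s))
K = 179/2 (K = 92 - 5/2 = 179/2 ≈ 89.500)
u(a) = -2*(3 - 2*a)*(179/2 + a) (u(a) = -2*(a + 179/2)*(a + (-5 - 1*(-8) + 5*a + a*(-8))) = -2*(179/2 + a)*(a + (-5 + 8 + 5*a - 8*a)) = -2*(179/2 + a)*(a + (3 - 3*a)) = -2*(179/2 + a)*(3 - 2*a) = -2*(3 - 2*a)*(179/2 + a))
u(-100) - 1*5264 = (-537 + 4*(-100)**2 + 352*(-100)) - 1*5264 = (-537 + 4*10000 - 35200) - 5264 = (-537 + 40000 - 35200) - 5264 = 4263 - 5264 = -1001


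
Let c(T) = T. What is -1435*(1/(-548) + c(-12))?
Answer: 9437995/548 ≈ 17223.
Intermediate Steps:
-1435*(1/(-548) + c(-12)) = -1435*(1/(-548) - 12) = -1435*(-1/548 - 12) = -1435*(-6577/548) = 9437995/548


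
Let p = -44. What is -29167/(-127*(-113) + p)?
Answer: -29167/14307 ≈ -2.0387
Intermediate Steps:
-29167/(-127*(-113) + p) = -29167/(-127*(-113) - 44) = -29167/(14351 - 44) = -29167/14307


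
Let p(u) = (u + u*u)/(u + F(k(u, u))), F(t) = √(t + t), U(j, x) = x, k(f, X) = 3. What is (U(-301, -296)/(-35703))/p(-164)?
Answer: -296/5819589 + 74*√6/238603149 ≈ -5.0103e-5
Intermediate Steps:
F(t) = √2*√t (F(t) = √(2*t) = √2*√t)
p(u) = (u + u²)/(u + √6) (p(u) = (u + u*u)/(u + √2*√3) = (u + u²)/(u + √6))
(U(-301, -296)/(-35703))/p(-164) = (-296/(-35703))/((-164*(1 - 164)/(-164 + √6))) = (-296*(-1/35703))/((-164*(-163)/(-164 + √6))) = 296/(35703*((26732/(-164 + √6)))) = 296*(-1/163 + √6/26732)/35703 = -296/5819589 + 74*√6/238603149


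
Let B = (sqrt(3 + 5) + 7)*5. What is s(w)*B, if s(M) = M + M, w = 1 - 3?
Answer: -140 - 40*sqrt(2) ≈ -196.57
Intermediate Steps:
w = -2
s(M) = 2*M
B = 35 + 10*sqrt(2) (B = (sqrt(8) + 7)*5 = (2*sqrt(2) + 7)*5 = (7 + 2*sqrt(2))*5 = 35 + 10*sqrt(2) ≈ 49.142)
s(w)*B = (2*(-2))*(35 + 10*sqrt(2)) = -4*(35 + 10*sqrt(2)) = -140 - 40*sqrt(2)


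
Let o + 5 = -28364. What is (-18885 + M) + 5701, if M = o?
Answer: -41553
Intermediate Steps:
o = -28369 (o = -5 - 28364 = -28369)
M = -28369
(-18885 + M) + 5701 = (-18885 - 28369) + 5701 = -47254 + 5701 = -41553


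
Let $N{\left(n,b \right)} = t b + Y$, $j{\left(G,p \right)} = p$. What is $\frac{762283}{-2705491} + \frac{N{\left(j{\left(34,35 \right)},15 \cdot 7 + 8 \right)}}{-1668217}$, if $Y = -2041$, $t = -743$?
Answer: $- \frac{1038981233411}{4513346079547} \approx -0.2302$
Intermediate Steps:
$N{\left(n,b \right)} = -2041 - 743 b$ ($N{\left(n,b \right)} = - 743 b - 2041 = -2041 - 743 b$)
$\frac{762283}{-2705491} + \frac{N{\left(j{\left(34,35 \right)},15 \cdot 7 + 8 \right)}}{-1668217} = \frac{762283}{-2705491} + \frac{-2041 - 743 \left(15 \cdot 7 + 8\right)}{-1668217} = 762283 \left(- \frac{1}{2705491}\right) + \left(-2041 - 743 \left(105 + 8\right)\right) \left(- \frac{1}{1668217}\right) = - \frac{762283}{2705491} + \left(-2041 - 83959\right) \left(- \frac{1}{1668217}\right) = - \frac{762283}{2705491} - - \frac{86000}{1668217} = - \frac{762283}{2705491} + \frac{86000}{1668217} = - \frac{1038981233411}{4513346079547}$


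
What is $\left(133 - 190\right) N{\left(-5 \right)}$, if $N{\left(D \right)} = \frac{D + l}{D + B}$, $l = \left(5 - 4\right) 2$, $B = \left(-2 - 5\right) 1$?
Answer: $- \frac{57}{4} \approx -14.25$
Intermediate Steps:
$B = -7$ ($B = \left(-7\right) 1 = -7$)
$l = 2$ ($l = 1 \cdot 2 = 2$)
$N{\left(D \right)} = \frac{2 + D}{-7 + D}$ ($N{\left(D \right)} = \frac{D + 2}{D - 7} = \frac{2 + D}{-7 + D}$)
$\left(133 - 190\right) N{\left(-5 \right)} = \left(133 - 190\right) \frac{2 - 5}{-7 - 5} = \left(133 - 190\right) \frac{1}{-12} \left(-3\right) = - 57 \left(\left(- \frac{1}{12}\right) \left(-3\right)\right) = \left(-57\right) \frac{1}{4} = - \frac{57}{4}$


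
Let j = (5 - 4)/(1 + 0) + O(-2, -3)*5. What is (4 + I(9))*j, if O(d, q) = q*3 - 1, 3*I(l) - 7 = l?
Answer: -1372/3 ≈ -457.33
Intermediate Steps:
I(l) = 7/3 + l/3
O(d, q) = -1 + 3*q (O(d, q) = 3*q - 1 = -1 + 3*q)
j = -49 (j = (5 - 4)/(1 + 0) + (-1 + 3*(-3))*5 = 1/1 + (-1 - 9)*5 = 1*1 - 10*5 = 1 - 50 = -49)
(4 + I(9))*j = (4 + (7/3 + (1/3)*9))*(-49) = (4 + (7/3 + 3))*(-49) = (4 + 16/3)*(-49) = (28/3)*(-49) = -1372/3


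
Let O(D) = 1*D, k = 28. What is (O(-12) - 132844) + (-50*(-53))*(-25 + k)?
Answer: -124906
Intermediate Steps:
O(D) = D
(O(-12) - 132844) + (-50*(-53))*(-25 + k) = (-12 - 132844) + (-50*(-53))*(-25 + 28) = -132856 + 2650*3 = -132856 + 7950 = -124906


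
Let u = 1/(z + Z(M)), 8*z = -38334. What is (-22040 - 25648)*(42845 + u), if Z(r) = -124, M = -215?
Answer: -40175291183928/19663 ≈ -2.0432e+9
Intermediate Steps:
z = -19167/4 (z = (⅛)*(-38334) = -19167/4 ≈ -4791.8)
u = -4/19663 (u = 1/(-19167/4 - 124) = 1/(-19663/4) = -4/19663 ≈ -0.00020343)
(-22040 - 25648)*(42845 + u) = (-22040 - 25648)*(42845 - 4/19663) = -47688*842461231/19663 = -40175291183928/19663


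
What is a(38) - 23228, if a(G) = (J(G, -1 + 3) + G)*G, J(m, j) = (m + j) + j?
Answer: -20188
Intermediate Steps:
J(m, j) = m + 2*j (J(m, j) = (j + m) + j = m + 2*j)
a(G) = G*(4 + 2*G) (a(G) = ((G + 2*(-1 + 3)) + G)*G = ((G + 2*2) + G)*G = ((G + 4) + G)*G = ((4 + G) + G)*G = (4 + 2*G)*G = G*(4 + 2*G))
a(38) - 23228 = 2*38*(2 + 38) - 23228 = 2*38*40 - 23228 = 3040 - 23228 = -20188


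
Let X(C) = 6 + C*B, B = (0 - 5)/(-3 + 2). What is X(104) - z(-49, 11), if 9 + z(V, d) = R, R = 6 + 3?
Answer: 526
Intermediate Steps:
R = 9
B = 5 (B = -5/(-1) = -5*(-1) = 5)
z(V, d) = 0 (z(V, d) = -9 + 9 = 0)
X(C) = 6 + 5*C (X(C) = 6 + C*5 = 6 + 5*C)
X(104) - z(-49, 11) = (6 + 5*104) - 1*0 = (6 + 520) + 0 = 526 + 0 = 526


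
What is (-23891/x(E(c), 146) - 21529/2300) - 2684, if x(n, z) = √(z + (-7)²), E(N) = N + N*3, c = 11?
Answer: -6194729/2300 - 23891*√195/195 ≈ -4404.2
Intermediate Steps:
E(N) = 4*N (E(N) = N + 3*N = 4*N)
x(n, z) = √(49 + z) (x(n, z) = √(z + 49) = √(49 + z))
(-23891/x(E(c), 146) - 21529/2300) - 2684 = (-23891/√(49 + 146) - 21529/2300) - 2684 = (-23891*√195/195 - 21529*1/2300) - 2684 = (-23891*√195/195 - 21529/2300) - 2684 = (-21529/2300 - 23891*√195/195) - 2684 = -6194729/2300 - 23891*√195/195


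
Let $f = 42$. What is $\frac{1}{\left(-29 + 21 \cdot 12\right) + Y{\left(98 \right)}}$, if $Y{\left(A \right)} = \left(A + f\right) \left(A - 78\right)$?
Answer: $\frac{1}{3023} \approx 0.0003308$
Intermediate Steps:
$Y{\left(A \right)} = \left(-78 + A\right) \left(42 + A\right)$ ($Y{\left(A \right)} = \left(A + 42\right) \left(A - 78\right) = \left(42 + A\right) \left(-78 + A\right) = \left(-78 + A\right) \left(42 + A\right)$)
$\frac{1}{\left(-29 + 21 \cdot 12\right) + Y{\left(98 \right)}} = \frac{1}{\left(-29 + 21 \cdot 12\right) - \left(6804 - 9604\right)} = \frac{1}{\left(-29 + 252\right) - -2800} = \frac{1}{223 + 2800} = \frac{1}{3023}$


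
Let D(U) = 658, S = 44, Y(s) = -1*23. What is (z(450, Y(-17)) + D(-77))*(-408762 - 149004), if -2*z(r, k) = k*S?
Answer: -649239624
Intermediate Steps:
Y(s) = -23
z(r, k) = -22*k (z(r, k) = -k*44/2 = -22*k)
(z(450, Y(-17)) + D(-77))*(-408762 - 149004) = (-22*(-23) + 658)*(-408762 - 149004) = (506 + 658)*(-557766) = 1164*(-557766) = -649239624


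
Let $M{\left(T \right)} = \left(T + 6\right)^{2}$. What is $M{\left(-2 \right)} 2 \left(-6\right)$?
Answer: $-192$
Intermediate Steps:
$M{\left(T \right)} = \left(6 + T\right)^{2}$
$M{\left(-2 \right)} 2 \left(-6\right) = \left(6 - 2\right)^{2} \cdot 2 \left(-6\right) = 4^{2} \cdot 2 \left(-6\right) = 16 \cdot 2 \left(-6\right) = 32 \left(-6\right) = -192$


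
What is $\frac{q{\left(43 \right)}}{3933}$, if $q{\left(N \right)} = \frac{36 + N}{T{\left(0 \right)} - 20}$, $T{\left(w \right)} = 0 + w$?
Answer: $- \frac{79}{78660} \approx -0.0010043$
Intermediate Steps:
$T{\left(w \right)} = w$
$q{\left(N \right)} = - \frac{9}{5} - \frac{N}{20}$ ($q{\left(N \right)} = \frac{36 + N}{0 - 20} = \frac{36 + N}{-20} = \left(36 + N\right) \left(- \frac{1}{20}\right) = - \frac{9}{5} - \frac{N}{20}$)
$\frac{q{\left(43 \right)}}{3933} = \frac{- \frac{9}{5} - \frac{43}{20}}{3933} = \left(- \frac{9}{5} - \frac{43}{20}\right) \frac{1}{3933} = \left(- \frac{79}{20}\right) \frac{1}{3933} = - \frac{79}{78660}$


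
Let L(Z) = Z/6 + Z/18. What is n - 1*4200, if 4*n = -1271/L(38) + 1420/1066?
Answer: -686577427/162032 ≈ -4237.3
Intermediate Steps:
L(Z) = 2*Z/9 (L(Z) = Z*(⅙) + Z*(1/18) = Z/6 + Z/18 = 2*Z/9)
n = -6043027/162032 (n = (-1271/((2/9)*38) + 1420/1066)/4 = (-1271/76/9 + 1420*(1/1066))/4 = (-1271*9/76 + 710/533)/4 = (-11439/76 + 710/533)/4 = (¼)*(-6043027/40508) = -6043027/162032 ≈ -37.295)
n - 1*4200 = -6043027/162032 - 1*4200 = -6043027/162032 - 4200 = -686577427/162032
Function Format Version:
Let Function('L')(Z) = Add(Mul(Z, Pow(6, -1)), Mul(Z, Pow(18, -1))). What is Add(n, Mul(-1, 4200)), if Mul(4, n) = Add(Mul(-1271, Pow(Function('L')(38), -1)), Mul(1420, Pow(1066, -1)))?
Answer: Rational(-686577427, 162032) ≈ -4237.3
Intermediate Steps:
Function('L')(Z) = Mul(Rational(2, 9), Z) (Function('L')(Z) = Add(Mul(Z, Rational(1, 6)), Mul(Z, Rational(1, 18))) = Add(Mul(Rational(1, 6), Z), Mul(Rational(1, 18), Z)) = Mul(Rational(2, 9), Z))
n = Rational(-6043027, 162032) (n = Mul(Rational(1, 4), Add(Mul(-1271, Pow(Mul(Rational(2, 9), 38), -1)), Mul(1420, Pow(1066, -1)))) = Mul(Rational(1, 4), Add(Mul(-1271, Pow(Rational(76, 9), -1)), Mul(1420, Rational(1, 1066)))) = Mul(Rational(1, 4), Add(Mul(-1271, Rational(9, 76)), Rational(710, 533))) = Mul(Rational(1, 4), Add(Rational(-11439, 76), Rational(710, 533))) = Mul(Rational(1, 4), Rational(-6043027, 40508)) = Rational(-6043027, 162032) ≈ -37.295)
Add(n, Mul(-1, 4200)) = Add(Rational(-6043027, 162032), Mul(-1, 4200)) = Add(Rational(-6043027, 162032), -4200) = Rational(-686577427, 162032)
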